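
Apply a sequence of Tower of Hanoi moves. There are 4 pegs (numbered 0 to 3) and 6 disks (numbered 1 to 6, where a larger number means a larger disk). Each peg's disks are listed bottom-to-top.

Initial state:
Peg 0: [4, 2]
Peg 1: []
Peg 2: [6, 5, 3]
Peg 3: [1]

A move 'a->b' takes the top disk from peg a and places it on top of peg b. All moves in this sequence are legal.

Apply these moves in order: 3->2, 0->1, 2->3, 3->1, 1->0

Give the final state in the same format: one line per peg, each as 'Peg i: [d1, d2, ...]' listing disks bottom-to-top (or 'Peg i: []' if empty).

Answer: Peg 0: [4, 1]
Peg 1: [2]
Peg 2: [6, 5, 3]
Peg 3: []

Derivation:
After move 1 (3->2):
Peg 0: [4, 2]
Peg 1: []
Peg 2: [6, 5, 3, 1]
Peg 3: []

After move 2 (0->1):
Peg 0: [4]
Peg 1: [2]
Peg 2: [6, 5, 3, 1]
Peg 3: []

After move 3 (2->3):
Peg 0: [4]
Peg 1: [2]
Peg 2: [6, 5, 3]
Peg 3: [1]

After move 4 (3->1):
Peg 0: [4]
Peg 1: [2, 1]
Peg 2: [6, 5, 3]
Peg 3: []

After move 5 (1->0):
Peg 0: [4, 1]
Peg 1: [2]
Peg 2: [6, 5, 3]
Peg 3: []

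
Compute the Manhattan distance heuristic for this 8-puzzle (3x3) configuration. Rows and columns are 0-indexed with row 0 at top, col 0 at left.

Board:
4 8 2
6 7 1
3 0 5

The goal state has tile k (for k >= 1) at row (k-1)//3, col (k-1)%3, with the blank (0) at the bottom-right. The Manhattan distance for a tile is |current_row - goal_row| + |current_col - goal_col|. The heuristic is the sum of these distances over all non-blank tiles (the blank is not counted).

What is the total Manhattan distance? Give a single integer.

Tile 4: (0,0)->(1,0) = 1
Tile 8: (0,1)->(2,1) = 2
Tile 2: (0,2)->(0,1) = 1
Tile 6: (1,0)->(1,2) = 2
Tile 7: (1,1)->(2,0) = 2
Tile 1: (1,2)->(0,0) = 3
Tile 3: (2,0)->(0,2) = 4
Tile 5: (2,2)->(1,1) = 2
Sum: 1 + 2 + 1 + 2 + 2 + 3 + 4 + 2 = 17

Answer: 17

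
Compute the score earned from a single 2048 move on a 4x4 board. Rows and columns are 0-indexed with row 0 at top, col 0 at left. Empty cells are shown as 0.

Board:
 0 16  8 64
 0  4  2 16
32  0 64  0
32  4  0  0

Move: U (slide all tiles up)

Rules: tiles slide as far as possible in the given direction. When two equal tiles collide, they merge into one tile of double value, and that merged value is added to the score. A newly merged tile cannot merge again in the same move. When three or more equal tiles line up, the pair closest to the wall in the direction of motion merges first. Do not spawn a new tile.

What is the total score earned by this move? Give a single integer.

Slide up:
col 0: [0, 0, 32, 32] -> [64, 0, 0, 0]  score +64 (running 64)
col 1: [16, 4, 0, 4] -> [16, 8, 0, 0]  score +8 (running 72)
col 2: [8, 2, 64, 0] -> [8, 2, 64, 0]  score +0 (running 72)
col 3: [64, 16, 0, 0] -> [64, 16, 0, 0]  score +0 (running 72)
Board after move:
64 16  8 64
 0  8  2 16
 0  0 64  0
 0  0  0  0

Answer: 72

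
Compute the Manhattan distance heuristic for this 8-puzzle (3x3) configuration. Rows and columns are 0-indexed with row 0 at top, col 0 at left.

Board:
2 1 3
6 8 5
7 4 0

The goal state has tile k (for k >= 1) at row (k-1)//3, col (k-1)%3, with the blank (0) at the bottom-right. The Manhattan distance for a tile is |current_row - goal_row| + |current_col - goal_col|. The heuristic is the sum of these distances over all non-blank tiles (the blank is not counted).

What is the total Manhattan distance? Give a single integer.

Tile 2: (0,0)->(0,1) = 1
Tile 1: (0,1)->(0,0) = 1
Tile 3: (0,2)->(0,2) = 0
Tile 6: (1,0)->(1,2) = 2
Tile 8: (1,1)->(2,1) = 1
Tile 5: (1,2)->(1,1) = 1
Tile 7: (2,0)->(2,0) = 0
Tile 4: (2,1)->(1,0) = 2
Sum: 1 + 1 + 0 + 2 + 1 + 1 + 0 + 2 = 8

Answer: 8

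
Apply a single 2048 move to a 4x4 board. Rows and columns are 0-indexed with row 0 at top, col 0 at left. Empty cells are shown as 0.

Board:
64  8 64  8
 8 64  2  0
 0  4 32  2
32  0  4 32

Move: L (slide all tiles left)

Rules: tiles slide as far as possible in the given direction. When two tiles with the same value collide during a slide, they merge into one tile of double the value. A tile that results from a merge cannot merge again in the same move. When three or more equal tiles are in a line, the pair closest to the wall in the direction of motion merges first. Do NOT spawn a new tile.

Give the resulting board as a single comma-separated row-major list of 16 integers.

Answer: 64, 8, 64, 8, 8, 64, 2, 0, 4, 32, 2, 0, 32, 4, 32, 0

Derivation:
Slide left:
row 0: [64, 8, 64, 8] -> [64, 8, 64, 8]
row 1: [8, 64, 2, 0] -> [8, 64, 2, 0]
row 2: [0, 4, 32, 2] -> [4, 32, 2, 0]
row 3: [32, 0, 4, 32] -> [32, 4, 32, 0]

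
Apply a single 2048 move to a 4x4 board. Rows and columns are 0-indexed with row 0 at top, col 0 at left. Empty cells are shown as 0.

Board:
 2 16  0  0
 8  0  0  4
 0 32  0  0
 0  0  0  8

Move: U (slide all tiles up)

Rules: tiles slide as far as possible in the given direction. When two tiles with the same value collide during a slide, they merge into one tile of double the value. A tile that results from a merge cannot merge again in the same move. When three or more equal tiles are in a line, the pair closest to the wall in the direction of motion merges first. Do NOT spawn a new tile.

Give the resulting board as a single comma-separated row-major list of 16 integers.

Slide up:
col 0: [2, 8, 0, 0] -> [2, 8, 0, 0]
col 1: [16, 0, 32, 0] -> [16, 32, 0, 0]
col 2: [0, 0, 0, 0] -> [0, 0, 0, 0]
col 3: [0, 4, 0, 8] -> [4, 8, 0, 0]

Answer: 2, 16, 0, 4, 8, 32, 0, 8, 0, 0, 0, 0, 0, 0, 0, 0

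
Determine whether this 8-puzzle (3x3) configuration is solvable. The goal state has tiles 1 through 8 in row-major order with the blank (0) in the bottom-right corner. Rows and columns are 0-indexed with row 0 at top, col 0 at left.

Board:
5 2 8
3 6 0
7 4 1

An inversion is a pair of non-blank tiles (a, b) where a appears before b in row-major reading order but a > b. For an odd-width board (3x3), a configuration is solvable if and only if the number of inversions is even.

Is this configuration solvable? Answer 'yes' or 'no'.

Answer: yes

Derivation:
Inversions (pairs i<j in row-major order where tile[i] > tile[j] > 0): 16
16 is even, so the puzzle is solvable.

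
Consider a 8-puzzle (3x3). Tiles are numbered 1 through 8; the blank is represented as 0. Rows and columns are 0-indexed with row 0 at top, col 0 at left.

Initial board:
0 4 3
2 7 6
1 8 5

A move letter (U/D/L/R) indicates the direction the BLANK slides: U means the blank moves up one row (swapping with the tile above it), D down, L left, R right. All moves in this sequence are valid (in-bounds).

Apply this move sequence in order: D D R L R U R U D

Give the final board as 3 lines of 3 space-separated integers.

Answer: 2 4 3
1 6 0
8 7 5

Derivation:
After move 1 (D):
2 4 3
0 7 6
1 8 5

After move 2 (D):
2 4 3
1 7 6
0 8 5

After move 3 (R):
2 4 3
1 7 6
8 0 5

After move 4 (L):
2 4 3
1 7 6
0 8 5

After move 5 (R):
2 4 3
1 7 6
8 0 5

After move 6 (U):
2 4 3
1 0 6
8 7 5

After move 7 (R):
2 4 3
1 6 0
8 7 5

After move 8 (U):
2 4 0
1 6 3
8 7 5

After move 9 (D):
2 4 3
1 6 0
8 7 5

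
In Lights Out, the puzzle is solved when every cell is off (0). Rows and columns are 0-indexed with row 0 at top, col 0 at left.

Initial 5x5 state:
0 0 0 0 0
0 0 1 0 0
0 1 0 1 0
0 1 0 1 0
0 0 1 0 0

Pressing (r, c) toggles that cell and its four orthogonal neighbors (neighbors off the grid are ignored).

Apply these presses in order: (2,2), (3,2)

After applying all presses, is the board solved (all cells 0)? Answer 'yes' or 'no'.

After press 1 at (2,2):
0 0 0 0 0
0 0 0 0 0
0 0 1 0 0
0 1 1 1 0
0 0 1 0 0

After press 2 at (3,2):
0 0 0 0 0
0 0 0 0 0
0 0 0 0 0
0 0 0 0 0
0 0 0 0 0

Lights still on: 0

Answer: yes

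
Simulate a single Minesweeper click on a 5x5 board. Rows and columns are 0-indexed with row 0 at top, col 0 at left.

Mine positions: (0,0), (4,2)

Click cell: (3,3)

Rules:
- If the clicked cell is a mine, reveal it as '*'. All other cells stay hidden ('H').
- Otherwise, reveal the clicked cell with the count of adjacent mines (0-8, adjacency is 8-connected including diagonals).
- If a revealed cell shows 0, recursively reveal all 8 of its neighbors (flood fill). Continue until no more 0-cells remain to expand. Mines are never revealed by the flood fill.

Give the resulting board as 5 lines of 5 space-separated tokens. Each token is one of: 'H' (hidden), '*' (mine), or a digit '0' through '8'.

H H H H H
H H H H H
H H H H H
H H H 1 H
H H H H H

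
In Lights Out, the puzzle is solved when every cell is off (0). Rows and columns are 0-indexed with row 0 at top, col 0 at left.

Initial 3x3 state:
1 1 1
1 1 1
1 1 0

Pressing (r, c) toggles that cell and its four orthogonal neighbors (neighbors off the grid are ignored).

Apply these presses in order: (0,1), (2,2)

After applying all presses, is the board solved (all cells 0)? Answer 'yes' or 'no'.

After press 1 at (0,1):
0 0 0
1 0 1
1 1 0

After press 2 at (2,2):
0 0 0
1 0 0
1 0 1

Lights still on: 3

Answer: no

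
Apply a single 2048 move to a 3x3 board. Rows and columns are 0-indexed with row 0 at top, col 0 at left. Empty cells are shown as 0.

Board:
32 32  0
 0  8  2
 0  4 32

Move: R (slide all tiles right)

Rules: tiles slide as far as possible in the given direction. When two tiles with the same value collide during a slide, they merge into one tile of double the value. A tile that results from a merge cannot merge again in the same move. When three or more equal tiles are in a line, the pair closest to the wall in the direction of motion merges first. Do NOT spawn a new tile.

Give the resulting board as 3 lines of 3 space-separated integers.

Slide right:
row 0: [32, 32, 0] -> [0, 0, 64]
row 1: [0, 8, 2] -> [0, 8, 2]
row 2: [0, 4, 32] -> [0, 4, 32]

Answer:  0  0 64
 0  8  2
 0  4 32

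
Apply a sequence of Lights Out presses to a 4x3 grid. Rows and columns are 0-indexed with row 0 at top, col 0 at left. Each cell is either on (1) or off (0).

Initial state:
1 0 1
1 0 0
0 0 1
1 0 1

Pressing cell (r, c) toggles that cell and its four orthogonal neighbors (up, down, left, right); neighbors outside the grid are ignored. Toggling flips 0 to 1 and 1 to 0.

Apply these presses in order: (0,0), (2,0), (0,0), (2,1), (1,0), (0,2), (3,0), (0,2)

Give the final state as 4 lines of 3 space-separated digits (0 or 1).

After press 1 at (0,0):
0 1 1
0 0 0
0 0 1
1 0 1

After press 2 at (2,0):
0 1 1
1 0 0
1 1 1
0 0 1

After press 3 at (0,0):
1 0 1
0 0 0
1 1 1
0 0 1

After press 4 at (2,1):
1 0 1
0 1 0
0 0 0
0 1 1

After press 5 at (1,0):
0 0 1
1 0 0
1 0 0
0 1 1

After press 6 at (0,2):
0 1 0
1 0 1
1 0 0
0 1 1

After press 7 at (3,0):
0 1 0
1 0 1
0 0 0
1 0 1

After press 8 at (0,2):
0 0 1
1 0 0
0 0 0
1 0 1

Answer: 0 0 1
1 0 0
0 0 0
1 0 1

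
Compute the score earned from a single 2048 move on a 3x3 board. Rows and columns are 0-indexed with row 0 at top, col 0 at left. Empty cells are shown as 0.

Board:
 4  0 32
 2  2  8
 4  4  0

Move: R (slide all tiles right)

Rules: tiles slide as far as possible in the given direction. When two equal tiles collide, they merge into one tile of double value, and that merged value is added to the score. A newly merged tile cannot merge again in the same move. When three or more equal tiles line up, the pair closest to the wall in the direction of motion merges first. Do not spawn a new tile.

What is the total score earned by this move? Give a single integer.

Slide right:
row 0: [4, 0, 32] -> [0, 4, 32]  score +0 (running 0)
row 1: [2, 2, 8] -> [0, 4, 8]  score +4 (running 4)
row 2: [4, 4, 0] -> [0, 0, 8]  score +8 (running 12)
Board after move:
 0  4 32
 0  4  8
 0  0  8

Answer: 12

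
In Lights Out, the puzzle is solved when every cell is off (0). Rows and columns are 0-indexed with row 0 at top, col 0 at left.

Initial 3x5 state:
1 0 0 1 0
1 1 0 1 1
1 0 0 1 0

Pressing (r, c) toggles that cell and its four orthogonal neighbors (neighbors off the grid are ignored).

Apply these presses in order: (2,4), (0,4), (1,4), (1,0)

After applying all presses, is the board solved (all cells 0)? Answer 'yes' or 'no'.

Answer: yes

Derivation:
After press 1 at (2,4):
1 0 0 1 0
1 1 0 1 0
1 0 0 0 1

After press 2 at (0,4):
1 0 0 0 1
1 1 0 1 1
1 0 0 0 1

After press 3 at (1,4):
1 0 0 0 0
1 1 0 0 0
1 0 0 0 0

After press 4 at (1,0):
0 0 0 0 0
0 0 0 0 0
0 0 0 0 0

Lights still on: 0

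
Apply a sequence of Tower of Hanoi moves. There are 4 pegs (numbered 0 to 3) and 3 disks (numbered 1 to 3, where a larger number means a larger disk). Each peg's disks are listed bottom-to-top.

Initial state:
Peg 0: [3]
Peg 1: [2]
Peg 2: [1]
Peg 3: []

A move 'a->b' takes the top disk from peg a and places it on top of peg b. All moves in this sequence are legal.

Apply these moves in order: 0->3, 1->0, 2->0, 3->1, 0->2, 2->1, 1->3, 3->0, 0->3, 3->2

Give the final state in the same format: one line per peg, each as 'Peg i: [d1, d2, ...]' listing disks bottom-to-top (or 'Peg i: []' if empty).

Answer: Peg 0: [2]
Peg 1: [3]
Peg 2: [1]
Peg 3: []

Derivation:
After move 1 (0->3):
Peg 0: []
Peg 1: [2]
Peg 2: [1]
Peg 3: [3]

After move 2 (1->0):
Peg 0: [2]
Peg 1: []
Peg 2: [1]
Peg 3: [3]

After move 3 (2->0):
Peg 0: [2, 1]
Peg 1: []
Peg 2: []
Peg 3: [3]

After move 4 (3->1):
Peg 0: [2, 1]
Peg 1: [3]
Peg 2: []
Peg 3: []

After move 5 (0->2):
Peg 0: [2]
Peg 1: [3]
Peg 2: [1]
Peg 3: []

After move 6 (2->1):
Peg 0: [2]
Peg 1: [3, 1]
Peg 2: []
Peg 3: []

After move 7 (1->3):
Peg 0: [2]
Peg 1: [3]
Peg 2: []
Peg 3: [1]

After move 8 (3->0):
Peg 0: [2, 1]
Peg 1: [3]
Peg 2: []
Peg 3: []

After move 9 (0->3):
Peg 0: [2]
Peg 1: [3]
Peg 2: []
Peg 3: [1]

After move 10 (3->2):
Peg 0: [2]
Peg 1: [3]
Peg 2: [1]
Peg 3: []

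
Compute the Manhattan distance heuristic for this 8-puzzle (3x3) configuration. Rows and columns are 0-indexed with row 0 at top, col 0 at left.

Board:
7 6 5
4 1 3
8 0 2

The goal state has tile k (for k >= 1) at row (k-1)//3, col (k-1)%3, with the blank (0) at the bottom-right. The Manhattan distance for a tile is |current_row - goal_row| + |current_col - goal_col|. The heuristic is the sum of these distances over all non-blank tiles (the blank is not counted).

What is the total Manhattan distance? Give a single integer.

Answer: 13

Derivation:
Tile 7: (0,0)->(2,0) = 2
Tile 6: (0,1)->(1,2) = 2
Tile 5: (0,2)->(1,1) = 2
Tile 4: (1,0)->(1,0) = 0
Tile 1: (1,1)->(0,0) = 2
Tile 3: (1,2)->(0,2) = 1
Tile 8: (2,0)->(2,1) = 1
Tile 2: (2,2)->(0,1) = 3
Sum: 2 + 2 + 2 + 0 + 2 + 1 + 1 + 3 = 13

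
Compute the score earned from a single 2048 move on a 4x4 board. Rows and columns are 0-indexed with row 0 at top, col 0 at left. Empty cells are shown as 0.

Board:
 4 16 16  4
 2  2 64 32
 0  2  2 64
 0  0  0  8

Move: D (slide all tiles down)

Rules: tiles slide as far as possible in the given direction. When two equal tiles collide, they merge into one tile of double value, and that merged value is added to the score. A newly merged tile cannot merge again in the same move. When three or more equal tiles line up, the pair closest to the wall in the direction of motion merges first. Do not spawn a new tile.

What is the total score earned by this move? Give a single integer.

Slide down:
col 0: [4, 2, 0, 0] -> [0, 0, 4, 2]  score +0 (running 0)
col 1: [16, 2, 2, 0] -> [0, 0, 16, 4]  score +4 (running 4)
col 2: [16, 64, 2, 0] -> [0, 16, 64, 2]  score +0 (running 4)
col 3: [4, 32, 64, 8] -> [4, 32, 64, 8]  score +0 (running 4)
Board after move:
 0  0  0  4
 0  0 16 32
 4 16 64 64
 2  4  2  8

Answer: 4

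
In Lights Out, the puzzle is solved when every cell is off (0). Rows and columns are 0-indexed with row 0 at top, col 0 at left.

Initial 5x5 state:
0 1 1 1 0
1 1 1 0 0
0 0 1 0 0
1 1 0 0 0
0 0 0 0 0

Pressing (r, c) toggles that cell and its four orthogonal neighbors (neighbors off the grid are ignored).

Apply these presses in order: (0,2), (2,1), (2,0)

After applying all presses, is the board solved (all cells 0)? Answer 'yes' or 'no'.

After press 1 at (0,2):
0 0 0 0 0
1 1 0 0 0
0 0 1 0 0
1 1 0 0 0
0 0 0 0 0

After press 2 at (2,1):
0 0 0 0 0
1 0 0 0 0
1 1 0 0 0
1 0 0 0 0
0 0 0 0 0

After press 3 at (2,0):
0 0 0 0 0
0 0 0 0 0
0 0 0 0 0
0 0 0 0 0
0 0 0 0 0

Lights still on: 0

Answer: yes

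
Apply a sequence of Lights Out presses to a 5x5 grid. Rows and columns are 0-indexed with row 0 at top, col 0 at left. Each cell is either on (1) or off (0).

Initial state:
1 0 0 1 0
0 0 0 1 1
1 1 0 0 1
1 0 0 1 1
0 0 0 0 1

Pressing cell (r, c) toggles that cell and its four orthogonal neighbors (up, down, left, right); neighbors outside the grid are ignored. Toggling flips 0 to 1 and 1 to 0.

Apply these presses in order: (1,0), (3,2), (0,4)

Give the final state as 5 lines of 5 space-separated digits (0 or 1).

After press 1 at (1,0):
0 0 0 1 0
1 1 0 1 1
0 1 0 0 1
1 0 0 1 1
0 0 0 0 1

After press 2 at (3,2):
0 0 0 1 0
1 1 0 1 1
0 1 1 0 1
1 1 1 0 1
0 0 1 0 1

After press 3 at (0,4):
0 0 0 0 1
1 1 0 1 0
0 1 1 0 1
1 1 1 0 1
0 0 1 0 1

Answer: 0 0 0 0 1
1 1 0 1 0
0 1 1 0 1
1 1 1 0 1
0 0 1 0 1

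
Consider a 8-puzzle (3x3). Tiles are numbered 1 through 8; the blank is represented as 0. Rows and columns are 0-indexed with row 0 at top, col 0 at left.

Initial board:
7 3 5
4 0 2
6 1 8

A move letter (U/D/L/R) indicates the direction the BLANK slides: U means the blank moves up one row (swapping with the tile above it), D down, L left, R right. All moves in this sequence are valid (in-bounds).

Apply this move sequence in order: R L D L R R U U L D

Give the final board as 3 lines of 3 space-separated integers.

After move 1 (R):
7 3 5
4 2 0
6 1 8

After move 2 (L):
7 3 5
4 0 2
6 1 8

After move 3 (D):
7 3 5
4 1 2
6 0 8

After move 4 (L):
7 3 5
4 1 2
0 6 8

After move 5 (R):
7 3 5
4 1 2
6 0 8

After move 6 (R):
7 3 5
4 1 2
6 8 0

After move 7 (U):
7 3 5
4 1 0
6 8 2

After move 8 (U):
7 3 0
4 1 5
6 8 2

After move 9 (L):
7 0 3
4 1 5
6 8 2

After move 10 (D):
7 1 3
4 0 5
6 8 2

Answer: 7 1 3
4 0 5
6 8 2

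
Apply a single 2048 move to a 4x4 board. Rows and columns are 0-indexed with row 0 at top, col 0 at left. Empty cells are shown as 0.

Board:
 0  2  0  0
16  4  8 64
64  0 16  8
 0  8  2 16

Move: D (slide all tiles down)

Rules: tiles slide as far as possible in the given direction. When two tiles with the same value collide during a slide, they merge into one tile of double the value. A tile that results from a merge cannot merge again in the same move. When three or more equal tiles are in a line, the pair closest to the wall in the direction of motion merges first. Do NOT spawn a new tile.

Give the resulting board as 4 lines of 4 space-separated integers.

Slide down:
col 0: [0, 16, 64, 0] -> [0, 0, 16, 64]
col 1: [2, 4, 0, 8] -> [0, 2, 4, 8]
col 2: [0, 8, 16, 2] -> [0, 8, 16, 2]
col 3: [0, 64, 8, 16] -> [0, 64, 8, 16]

Answer:  0  0  0  0
 0  2  8 64
16  4 16  8
64  8  2 16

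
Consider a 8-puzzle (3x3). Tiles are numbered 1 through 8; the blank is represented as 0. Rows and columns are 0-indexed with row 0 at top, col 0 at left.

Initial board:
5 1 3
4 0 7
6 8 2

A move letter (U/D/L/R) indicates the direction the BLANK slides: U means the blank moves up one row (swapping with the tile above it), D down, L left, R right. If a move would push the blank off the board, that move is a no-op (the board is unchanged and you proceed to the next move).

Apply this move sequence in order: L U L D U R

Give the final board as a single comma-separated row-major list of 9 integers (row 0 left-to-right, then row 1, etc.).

Answer: 1, 0, 3, 5, 4, 7, 6, 8, 2

Derivation:
After move 1 (L):
5 1 3
0 4 7
6 8 2

After move 2 (U):
0 1 3
5 4 7
6 8 2

After move 3 (L):
0 1 3
5 4 7
6 8 2

After move 4 (D):
5 1 3
0 4 7
6 8 2

After move 5 (U):
0 1 3
5 4 7
6 8 2

After move 6 (R):
1 0 3
5 4 7
6 8 2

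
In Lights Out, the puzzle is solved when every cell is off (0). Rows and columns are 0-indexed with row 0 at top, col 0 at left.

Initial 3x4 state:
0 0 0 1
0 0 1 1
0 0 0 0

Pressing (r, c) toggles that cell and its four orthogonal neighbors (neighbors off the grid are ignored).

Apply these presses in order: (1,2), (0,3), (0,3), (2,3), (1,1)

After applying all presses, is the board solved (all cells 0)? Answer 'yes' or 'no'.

Answer: no

Derivation:
After press 1 at (1,2):
0 0 1 1
0 1 0 0
0 0 1 0

After press 2 at (0,3):
0 0 0 0
0 1 0 1
0 0 1 0

After press 3 at (0,3):
0 0 1 1
0 1 0 0
0 0 1 0

After press 4 at (2,3):
0 0 1 1
0 1 0 1
0 0 0 1

After press 5 at (1,1):
0 1 1 1
1 0 1 1
0 1 0 1

Lights still on: 8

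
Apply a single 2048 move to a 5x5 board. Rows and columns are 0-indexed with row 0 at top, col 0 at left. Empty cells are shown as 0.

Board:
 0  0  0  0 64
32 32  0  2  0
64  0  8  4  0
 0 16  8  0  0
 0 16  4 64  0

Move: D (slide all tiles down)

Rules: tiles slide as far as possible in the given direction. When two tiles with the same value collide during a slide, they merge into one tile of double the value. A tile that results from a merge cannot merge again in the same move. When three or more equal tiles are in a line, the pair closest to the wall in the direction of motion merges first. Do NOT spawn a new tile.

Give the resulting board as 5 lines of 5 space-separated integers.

Answer:  0  0  0  0  0
 0  0  0  0  0
 0  0  0  2  0
32 32 16  4  0
64 32  4 64 64

Derivation:
Slide down:
col 0: [0, 32, 64, 0, 0] -> [0, 0, 0, 32, 64]
col 1: [0, 32, 0, 16, 16] -> [0, 0, 0, 32, 32]
col 2: [0, 0, 8, 8, 4] -> [0, 0, 0, 16, 4]
col 3: [0, 2, 4, 0, 64] -> [0, 0, 2, 4, 64]
col 4: [64, 0, 0, 0, 0] -> [0, 0, 0, 0, 64]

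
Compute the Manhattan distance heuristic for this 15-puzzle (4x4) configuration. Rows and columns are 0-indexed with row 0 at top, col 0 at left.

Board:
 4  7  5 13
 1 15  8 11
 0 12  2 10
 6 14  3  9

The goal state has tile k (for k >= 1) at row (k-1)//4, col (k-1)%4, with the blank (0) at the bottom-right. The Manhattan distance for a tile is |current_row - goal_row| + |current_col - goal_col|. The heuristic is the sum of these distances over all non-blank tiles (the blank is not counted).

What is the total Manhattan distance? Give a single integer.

Answer: 38

Derivation:
Tile 4: (0,0)->(0,3) = 3
Tile 7: (0,1)->(1,2) = 2
Tile 5: (0,2)->(1,0) = 3
Tile 13: (0,3)->(3,0) = 6
Tile 1: (1,0)->(0,0) = 1
Tile 15: (1,1)->(3,2) = 3
Tile 8: (1,2)->(1,3) = 1
Tile 11: (1,3)->(2,2) = 2
Tile 12: (2,1)->(2,3) = 2
Tile 2: (2,2)->(0,1) = 3
Tile 10: (2,3)->(2,1) = 2
Tile 6: (3,0)->(1,1) = 3
Tile 14: (3,1)->(3,1) = 0
Tile 3: (3,2)->(0,2) = 3
Tile 9: (3,3)->(2,0) = 4
Sum: 3 + 2 + 3 + 6 + 1 + 3 + 1 + 2 + 2 + 3 + 2 + 3 + 0 + 3 + 4 = 38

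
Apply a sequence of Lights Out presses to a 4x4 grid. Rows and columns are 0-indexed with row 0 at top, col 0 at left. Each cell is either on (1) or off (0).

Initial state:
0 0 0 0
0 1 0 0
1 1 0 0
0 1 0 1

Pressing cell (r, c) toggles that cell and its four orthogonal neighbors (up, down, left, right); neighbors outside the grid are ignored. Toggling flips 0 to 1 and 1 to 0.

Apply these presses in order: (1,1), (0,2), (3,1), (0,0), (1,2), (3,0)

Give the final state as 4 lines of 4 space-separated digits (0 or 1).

Answer: 1 1 0 1
0 1 1 1
0 1 1 0
0 1 1 1

Derivation:
After press 1 at (1,1):
0 1 0 0
1 0 1 0
1 0 0 0
0 1 0 1

After press 2 at (0,2):
0 0 1 1
1 0 0 0
1 0 0 0
0 1 0 1

After press 3 at (3,1):
0 0 1 1
1 0 0 0
1 1 0 0
1 0 1 1

After press 4 at (0,0):
1 1 1 1
0 0 0 0
1 1 0 0
1 0 1 1

After press 5 at (1,2):
1 1 0 1
0 1 1 1
1 1 1 0
1 0 1 1

After press 6 at (3,0):
1 1 0 1
0 1 1 1
0 1 1 0
0 1 1 1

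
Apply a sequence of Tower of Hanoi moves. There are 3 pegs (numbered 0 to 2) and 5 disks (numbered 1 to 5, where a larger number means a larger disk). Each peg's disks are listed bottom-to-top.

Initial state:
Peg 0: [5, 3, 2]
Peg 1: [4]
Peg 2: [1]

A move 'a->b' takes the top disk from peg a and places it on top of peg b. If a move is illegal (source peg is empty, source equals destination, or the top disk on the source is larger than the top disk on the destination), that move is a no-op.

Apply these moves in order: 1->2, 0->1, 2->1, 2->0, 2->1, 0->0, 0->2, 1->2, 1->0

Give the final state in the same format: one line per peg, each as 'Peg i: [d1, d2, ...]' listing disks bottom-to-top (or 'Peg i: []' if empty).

After move 1 (1->2):
Peg 0: [5, 3, 2]
Peg 1: [4]
Peg 2: [1]

After move 2 (0->1):
Peg 0: [5, 3]
Peg 1: [4, 2]
Peg 2: [1]

After move 3 (2->1):
Peg 0: [5, 3]
Peg 1: [4, 2, 1]
Peg 2: []

After move 4 (2->0):
Peg 0: [5, 3]
Peg 1: [4, 2, 1]
Peg 2: []

After move 5 (2->1):
Peg 0: [5, 3]
Peg 1: [4, 2, 1]
Peg 2: []

After move 6 (0->0):
Peg 0: [5, 3]
Peg 1: [4, 2, 1]
Peg 2: []

After move 7 (0->2):
Peg 0: [5]
Peg 1: [4, 2, 1]
Peg 2: [3]

After move 8 (1->2):
Peg 0: [5]
Peg 1: [4, 2]
Peg 2: [3, 1]

After move 9 (1->0):
Peg 0: [5, 2]
Peg 1: [4]
Peg 2: [3, 1]

Answer: Peg 0: [5, 2]
Peg 1: [4]
Peg 2: [3, 1]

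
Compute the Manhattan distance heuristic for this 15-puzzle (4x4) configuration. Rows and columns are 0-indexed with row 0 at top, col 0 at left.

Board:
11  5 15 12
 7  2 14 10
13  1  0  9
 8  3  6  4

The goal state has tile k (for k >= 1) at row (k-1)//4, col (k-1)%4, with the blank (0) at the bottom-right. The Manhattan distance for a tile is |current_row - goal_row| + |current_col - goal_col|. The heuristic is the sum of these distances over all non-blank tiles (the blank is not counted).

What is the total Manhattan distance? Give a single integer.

Tile 11: (0,0)->(2,2) = 4
Tile 5: (0,1)->(1,0) = 2
Tile 15: (0,2)->(3,2) = 3
Tile 12: (0,3)->(2,3) = 2
Tile 7: (1,0)->(1,2) = 2
Tile 2: (1,1)->(0,1) = 1
Tile 14: (1,2)->(3,1) = 3
Tile 10: (1,3)->(2,1) = 3
Tile 13: (2,0)->(3,0) = 1
Tile 1: (2,1)->(0,0) = 3
Tile 9: (2,3)->(2,0) = 3
Tile 8: (3,0)->(1,3) = 5
Tile 3: (3,1)->(0,2) = 4
Tile 6: (3,2)->(1,1) = 3
Tile 4: (3,3)->(0,3) = 3
Sum: 4 + 2 + 3 + 2 + 2 + 1 + 3 + 3 + 1 + 3 + 3 + 5 + 4 + 3 + 3 = 42

Answer: 42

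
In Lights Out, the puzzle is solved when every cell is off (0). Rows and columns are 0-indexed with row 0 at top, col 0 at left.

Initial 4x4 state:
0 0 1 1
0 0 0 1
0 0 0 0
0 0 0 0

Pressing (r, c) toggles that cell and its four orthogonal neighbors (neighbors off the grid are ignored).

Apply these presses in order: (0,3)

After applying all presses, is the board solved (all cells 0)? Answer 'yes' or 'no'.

After press 1 at (0,3):
0 0 0 0
0 0 0 0
0 0 0 0
0 0 0 0

Lights still on: 0

Answer: yes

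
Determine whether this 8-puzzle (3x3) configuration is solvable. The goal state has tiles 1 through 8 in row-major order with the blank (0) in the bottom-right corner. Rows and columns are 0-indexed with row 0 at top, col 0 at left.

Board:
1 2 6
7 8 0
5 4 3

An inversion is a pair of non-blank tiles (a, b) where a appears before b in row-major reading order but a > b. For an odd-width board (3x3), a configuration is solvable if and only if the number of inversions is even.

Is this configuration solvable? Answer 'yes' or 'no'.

Inversions (pairs i<j in row-major order where tile[i] > tile[j] > 0): 12
12 is even, so the puzzle is solvable.

Answer: yes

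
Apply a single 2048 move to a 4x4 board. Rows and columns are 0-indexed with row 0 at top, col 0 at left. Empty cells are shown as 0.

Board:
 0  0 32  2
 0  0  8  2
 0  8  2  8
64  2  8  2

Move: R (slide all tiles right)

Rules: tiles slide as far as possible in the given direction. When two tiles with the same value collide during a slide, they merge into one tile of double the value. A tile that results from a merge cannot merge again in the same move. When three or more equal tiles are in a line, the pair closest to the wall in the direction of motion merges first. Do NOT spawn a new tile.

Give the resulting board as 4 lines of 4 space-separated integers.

Answer:  0  0 32  2
 0  0  8  2
 0  8  2  8
64  2  8  2

Derivation:
Slide right:
row 0: [0, 0, 32, 2] -> [0, 0, 32, 2]
row 1: [0, 0, 8, 2] -> [0, 0, 8, 2]
row 2: [0, 8, 2, 8] -> [0, 8, 2, 8]
row 3: [64, 2, 8, 2] -> [64, 2, 8, 2]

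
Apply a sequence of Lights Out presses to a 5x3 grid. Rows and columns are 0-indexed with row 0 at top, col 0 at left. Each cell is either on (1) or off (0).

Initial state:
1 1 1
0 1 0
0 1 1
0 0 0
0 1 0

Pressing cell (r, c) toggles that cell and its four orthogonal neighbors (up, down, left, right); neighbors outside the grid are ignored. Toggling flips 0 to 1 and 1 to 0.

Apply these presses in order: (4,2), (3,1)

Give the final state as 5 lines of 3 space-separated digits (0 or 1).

After press 1 at (4,2):
1 1 1
0 1 0
0 1 1
0 0 1
0 0 1

After press 2 at (3,1):
1 1 1
0 1 0
0 0 1
1 1 0
0 1 1

Answer: 1 1 1
0 1 0
0 0 1
1 1 0
0 1 1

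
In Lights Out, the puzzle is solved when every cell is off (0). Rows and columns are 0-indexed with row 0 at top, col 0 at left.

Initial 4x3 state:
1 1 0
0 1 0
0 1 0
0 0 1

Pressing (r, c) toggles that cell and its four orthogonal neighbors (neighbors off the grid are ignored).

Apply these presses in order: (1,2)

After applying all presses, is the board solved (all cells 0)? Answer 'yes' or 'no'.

Answer: no

Derivation:
After press 1 at (1,2):
1 1 1
0 0 1
0 1 1
0 0 1

Lights still on: 7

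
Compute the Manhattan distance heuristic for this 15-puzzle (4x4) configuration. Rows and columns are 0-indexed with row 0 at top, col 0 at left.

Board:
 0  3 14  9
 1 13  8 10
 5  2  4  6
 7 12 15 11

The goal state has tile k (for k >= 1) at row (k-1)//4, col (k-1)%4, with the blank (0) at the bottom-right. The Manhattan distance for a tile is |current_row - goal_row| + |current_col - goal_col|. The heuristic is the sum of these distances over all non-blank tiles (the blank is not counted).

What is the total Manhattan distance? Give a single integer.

Tile 3: (0,1)->(0,2) = 1
Tile 14: (0,2)->(3,1) = 4
Tile 9: (0,3)->(2,0) = 5
Tile 1: (1,0)->(0,0) = 1
Tile 13: (1,1)->(3,0) = 3
Tile 8: (1,2)->(1,3) = 1
Tile 10: (1,3)->(2,1) = 3
Tile 5: (2,0)->(1,0) = 1
Tile 2: (2,1)->(0,1) = 2
Tile 4: (2,2)->(0,3) = 3
Tile 6: (2,3)->(1,1) = 3
Tile 7: (3,0)->(1,2) = 4
Tile 12: (3,1)->(2,3) = 3
Tile 15: (3,2)->(3,2) = 0
Tile 11: (3,3)->(2,2) = 2
Sum: 1 + 4 + 5 + 1 + 3 + 1 + 3 + 1 + 2 + 3 + 3 + 4 + 3 + 0 + 2 = 36

Answer: 36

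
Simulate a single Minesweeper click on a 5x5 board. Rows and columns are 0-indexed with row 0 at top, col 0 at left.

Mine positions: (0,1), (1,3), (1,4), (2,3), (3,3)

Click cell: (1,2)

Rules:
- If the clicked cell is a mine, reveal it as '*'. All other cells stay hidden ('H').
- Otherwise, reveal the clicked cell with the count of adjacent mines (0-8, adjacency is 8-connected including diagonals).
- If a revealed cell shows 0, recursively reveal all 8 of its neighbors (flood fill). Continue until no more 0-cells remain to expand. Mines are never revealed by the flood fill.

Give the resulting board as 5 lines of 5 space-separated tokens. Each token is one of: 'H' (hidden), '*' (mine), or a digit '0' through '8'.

H H H H H
H H 3 H H
H H H H H
H H H H H
H H H H H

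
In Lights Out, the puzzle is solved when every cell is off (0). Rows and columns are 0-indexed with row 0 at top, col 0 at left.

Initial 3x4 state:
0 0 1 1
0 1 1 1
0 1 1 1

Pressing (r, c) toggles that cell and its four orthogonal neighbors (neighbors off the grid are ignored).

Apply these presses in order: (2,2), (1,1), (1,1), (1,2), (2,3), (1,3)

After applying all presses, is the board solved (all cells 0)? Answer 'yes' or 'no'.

After press 1 at (2,2):
0 0 1 1
0 1 0 1
0 0 0 0

After press 2 at (1,1):
0 1 1 1
1 0 1 1
0 1 0 0

After press 3 at (1,1):
0 0 1 1
0 1 0 1
0 0 0 0

After press 4 at (1,2):
0 0 0 1
0 0 1 0
0 0 1 0

After press 5 at (2,3):
0 0 0 1
0 0 1 1
0 0 0 1

After press 6 at (1,3):
0 0 0 0
0 0 0 0
0 0 0 0

Lights still on: 0

Answer: yes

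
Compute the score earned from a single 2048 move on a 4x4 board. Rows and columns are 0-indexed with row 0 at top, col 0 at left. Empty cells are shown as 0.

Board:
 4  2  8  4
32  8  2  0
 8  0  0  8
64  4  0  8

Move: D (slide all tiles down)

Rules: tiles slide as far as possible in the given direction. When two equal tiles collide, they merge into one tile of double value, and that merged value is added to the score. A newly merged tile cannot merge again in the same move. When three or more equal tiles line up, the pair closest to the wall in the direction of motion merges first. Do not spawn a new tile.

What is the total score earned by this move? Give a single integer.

Slide down:
col 0: [4, 32, 8, 64] -> [4, 32, 8, 64]  score +0 (running 0)
col 1: [2, 8, 0, 4] -> [0, 2, 8, 4]  score +0 (running 0)
col 2: [8, 2, 0, 0] -> [0, 0, 8, 2]  score +0 (running 0)
col 3: [4, 0, 8, 8] -> [0, 0, 4, 16]  score +16 (running 16)
Board after move:
 4  0  0  0
32  2  0  0
 8  8  8  4
64  4  2 16

Answer: 16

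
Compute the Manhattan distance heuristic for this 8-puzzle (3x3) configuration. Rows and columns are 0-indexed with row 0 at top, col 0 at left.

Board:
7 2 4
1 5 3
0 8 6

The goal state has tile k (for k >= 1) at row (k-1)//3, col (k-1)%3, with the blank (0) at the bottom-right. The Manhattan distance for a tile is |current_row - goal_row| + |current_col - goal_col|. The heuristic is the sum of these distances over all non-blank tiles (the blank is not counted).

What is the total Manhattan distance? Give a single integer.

Answer: 8

Derivation:
Tile 7: (0,0)->(2,0) = 2
Tile 2: (0,1)->(0,1) = 0
Tile 4: (0,2)->(1,0) = 3
Tile 1: (1,0)->(0,0) = 1
Tile 5: (1,1)->(1,1) = 0
Tile 3: (1,2)->(0,2) = 1
Tile 8: (2,1)->(2,1) = 0
Tile 6: (2,2)->(1,2) = 1
Sum: 2 + 0 + 3 + 1 + 0 + 1 + 0 + 1 = 8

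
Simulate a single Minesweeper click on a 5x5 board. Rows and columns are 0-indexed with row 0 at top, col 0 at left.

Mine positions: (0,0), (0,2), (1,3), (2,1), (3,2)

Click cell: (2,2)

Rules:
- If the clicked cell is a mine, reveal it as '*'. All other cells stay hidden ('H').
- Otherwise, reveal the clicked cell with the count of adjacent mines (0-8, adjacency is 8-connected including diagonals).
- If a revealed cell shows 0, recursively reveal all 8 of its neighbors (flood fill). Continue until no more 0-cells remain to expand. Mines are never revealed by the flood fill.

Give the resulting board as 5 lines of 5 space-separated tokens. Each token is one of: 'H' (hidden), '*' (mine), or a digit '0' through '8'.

H H H H H
H H H H H
H H 3 H H
H H H H H
H H H H H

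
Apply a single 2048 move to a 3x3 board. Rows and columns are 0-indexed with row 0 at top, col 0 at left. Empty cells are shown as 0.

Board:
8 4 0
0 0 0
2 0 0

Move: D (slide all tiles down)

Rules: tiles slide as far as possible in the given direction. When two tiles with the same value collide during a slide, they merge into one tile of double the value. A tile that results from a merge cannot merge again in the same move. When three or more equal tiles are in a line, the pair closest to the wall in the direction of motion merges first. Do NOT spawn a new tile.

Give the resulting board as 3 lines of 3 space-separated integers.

Slide down:
col 0: [8, 0, 2] -> [0, 8, 2]
col 1: [4, 0, 0] -> [0, 0, 4]
col 2: [0, 0, 0] -> [0, 0, 0]

Answer: 0 0 0
8 0 0
2 4 0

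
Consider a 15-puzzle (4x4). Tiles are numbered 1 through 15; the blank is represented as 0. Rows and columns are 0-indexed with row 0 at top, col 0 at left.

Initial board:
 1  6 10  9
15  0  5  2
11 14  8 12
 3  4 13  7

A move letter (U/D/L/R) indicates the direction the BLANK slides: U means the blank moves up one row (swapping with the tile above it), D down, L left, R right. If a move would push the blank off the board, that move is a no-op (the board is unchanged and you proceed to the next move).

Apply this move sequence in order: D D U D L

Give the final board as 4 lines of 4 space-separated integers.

After move 1 (D):
 1  6 10  9
15 14  5  2
11  0  8 12
 3  4 13  7

After move 2 (D):
 1  6 10  9
15 14  5  2
11  4  8 12
 3  0 13  7

After move 3 (U):
 1  6 10  9
15 14  5  2
11  0  8 12
 3  4 13  7

After move 4 (D):
 1  6 10  9
15 14  5  2
11  4  8 12
 3  0 13  7

After move 5 (L):
 1  6 10  9
15 14  5  2
11  4  8 12
 0  3 13  7

Answer:  1  6 10  9
15 14  5  2
11  4  8 12
 0  3 13  7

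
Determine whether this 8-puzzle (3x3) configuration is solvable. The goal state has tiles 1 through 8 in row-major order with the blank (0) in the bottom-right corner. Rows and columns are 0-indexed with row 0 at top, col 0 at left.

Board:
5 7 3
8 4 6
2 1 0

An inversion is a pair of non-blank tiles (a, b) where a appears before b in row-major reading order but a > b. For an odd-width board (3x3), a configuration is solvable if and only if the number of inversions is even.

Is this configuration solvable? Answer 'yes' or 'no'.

Answer: yes

Derivation:
Inversions (pairs i<j in row-major order where tile[i] > tile[j] > 0): 20
20 is even, so the puzzle is solvable.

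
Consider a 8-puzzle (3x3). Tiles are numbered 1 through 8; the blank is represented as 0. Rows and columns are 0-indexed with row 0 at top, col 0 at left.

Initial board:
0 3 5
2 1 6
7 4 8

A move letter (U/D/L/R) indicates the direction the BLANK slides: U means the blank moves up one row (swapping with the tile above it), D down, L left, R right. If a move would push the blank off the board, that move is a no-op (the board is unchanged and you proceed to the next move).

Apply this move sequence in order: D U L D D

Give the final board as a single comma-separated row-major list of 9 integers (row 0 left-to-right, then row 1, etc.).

After move 1 (D):
2 3 5
0 1 6
7 4 8

After move 2 (U):
0 3 5
2 1 6
7 4 8

After move 3 (L):
0 3 5
2 1 6
7 4 8

After move 4 (D):
2 3 5
0 1 6
7 4 8

After move 5 (D):
2 3 5
7 1 6
0 4 8

Answer: 2, 3, 5, 7, 1, 6, 0, 4, 8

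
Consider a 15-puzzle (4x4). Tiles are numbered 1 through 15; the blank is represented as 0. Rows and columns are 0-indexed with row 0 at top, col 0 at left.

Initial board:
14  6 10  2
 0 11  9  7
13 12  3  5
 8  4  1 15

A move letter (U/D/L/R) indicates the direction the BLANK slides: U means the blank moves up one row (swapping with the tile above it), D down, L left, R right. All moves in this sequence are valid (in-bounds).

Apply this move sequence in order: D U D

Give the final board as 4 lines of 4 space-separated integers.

After move 1 (D):
14  6 10  2
13 11  9  7
 0 12  3  5
 8  4  1 15

After move 2 (U):
14  6 10  2
 0 11  9  7
13 12  3  5
 8  4  1 15

After move 3 (D):
14  6 10  2
13 11  9  7
 0 12  3  5
 8  4  1 15

Answer: 14  6 10  2
13 11  9  7
 0 12  3  5
 8  4  1 15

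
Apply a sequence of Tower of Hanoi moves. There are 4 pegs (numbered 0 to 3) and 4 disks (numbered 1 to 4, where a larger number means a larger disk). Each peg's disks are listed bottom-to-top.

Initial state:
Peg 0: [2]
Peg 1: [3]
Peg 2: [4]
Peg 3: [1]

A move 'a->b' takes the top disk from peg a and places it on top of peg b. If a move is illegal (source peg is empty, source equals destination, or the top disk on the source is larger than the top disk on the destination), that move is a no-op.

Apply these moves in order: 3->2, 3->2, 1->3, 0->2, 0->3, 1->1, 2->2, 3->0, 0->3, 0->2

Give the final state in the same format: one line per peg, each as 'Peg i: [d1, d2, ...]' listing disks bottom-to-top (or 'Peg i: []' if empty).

After move 1 (3->2):
Peg 0: [2]
Peg 1: [3]
Peg 2: [4, 1]
Peg 3: []

After move 2 (3->2):
Peg 0: [2]
Peg 1: [3]
Peg 2: [4, 1]
Peg 3: []

After move 3 (1->3):
Peg 0: [2]
Peg 1: []
Peg 2: [4, 1]
Peg 3: [3]

After move 4 (0->2):
Peg 0: [2]
Peg 1: []
Peg 2: [4, 1]
Peg 3: [3]

After move 5 (0->3):
Peg 0: []
Peg 1: []
Peg 2: [4, 1]
Peg 3: [3, 2]

After move 6 (1->1):
Peg 0: []
Peg 1: []
Peg 2: [4, 1]
Peg 3: [3, 2]

After move 7 (2->2):
Peg 0: []
Peg 1: []
Peg 2: [4, 1]
Peg 3: [3, 2]

After move 8 (3->0):
Peg 0: [2]
Peg 1: []
Peg 2: [4, 1]
Peg 3: [3]

After move 9 (0->3):
Peg 0: []
Peg 1: []
Peg 2: [4, 1]
Peg 3: [3, 2]

After move 10 (0->2):
Peg 0: []
Peg 1: []
Peg 2: [4, 1]
Peg 3: [3, 2]

Answer: Peg 0: []
Peg 1: []
Peg 2: [4, 1]
Peg 3: [3, 2]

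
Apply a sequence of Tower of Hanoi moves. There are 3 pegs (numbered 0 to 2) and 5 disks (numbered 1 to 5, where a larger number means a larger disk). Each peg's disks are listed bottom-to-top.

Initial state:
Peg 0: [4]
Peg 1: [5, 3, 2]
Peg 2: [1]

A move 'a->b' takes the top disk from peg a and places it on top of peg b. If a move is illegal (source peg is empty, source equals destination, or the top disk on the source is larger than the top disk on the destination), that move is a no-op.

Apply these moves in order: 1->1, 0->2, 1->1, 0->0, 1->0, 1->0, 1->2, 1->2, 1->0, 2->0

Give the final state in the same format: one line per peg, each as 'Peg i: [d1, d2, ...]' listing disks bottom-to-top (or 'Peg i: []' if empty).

After move 1 (1->1):
Peg 0: [4]
Peg 1: [5, 3, 2]
Peg 2: [1]

After move 2 (0->2):
Peg 0: [4]
Peg 1: [5, 3, 2]
Peg 2: [1]

After move 3 (1->1):
Peg 0: [4]
Peg 1: [5, 3, 2]
Peg 2: [1]

After move 4 (0->0):
Peg 0: [4]
Peg 1: [5, 3, 2]
Peg 2: [1]

After move 5 (1->0):
Peg 0: [4, 2]
Peg 1: [5, 3]
Peg 2: [1]

After move 6 (1->0):
Peg 0: [4, 2]
Peg 1: [5, 3]
Peg 2: [1]

After move 7 (1->2):
Peg 0: [4, 2]
Peg 1: [5, 3]
Peg 2: [1]

After move 8 (1->2):
Peg 0: [4, 2]
Peg 1: [5, 3]
Peg 2: [1]

After move 9 (1->0):
Peg 0: [4, 2]
Peg 1: [5, 3]
Peg 2: [1]

After move 10 (2->0):
Peg 0: [4, 2, 1]
Peg 1: [5, 3]
Peg 2: []

Answer: Peg 0: [4, 2, 1]
Peg 1: [5, 3]
Peg 2: []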